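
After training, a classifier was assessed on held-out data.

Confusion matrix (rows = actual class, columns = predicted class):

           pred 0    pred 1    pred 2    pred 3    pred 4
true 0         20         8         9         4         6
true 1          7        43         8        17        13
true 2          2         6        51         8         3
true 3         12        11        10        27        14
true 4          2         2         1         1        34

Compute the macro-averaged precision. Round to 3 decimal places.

0.537

Per-class precision (TP/(TP+FP)):
  0: TP=20, FP=7+2+12+2=23 → 20/43 = 0.4651
  1: TP=43, FP=8+6+11+2=27 → 43/70 = 0.6143
  2: TP=51, FP=9+8+10+1=28 → 51/79 = 0.6456
  3: TP=27, FP=4+17+8+1=30 → 27/57 = 0.4737
  4: TP=34, FP=6+13+3+14=36 → 34/70 = 0.4857
Macro-precision = mean = (0.4651 + 0.6143 + 0.6456 + 0.4737 + 0.4857) / 5 = 0.537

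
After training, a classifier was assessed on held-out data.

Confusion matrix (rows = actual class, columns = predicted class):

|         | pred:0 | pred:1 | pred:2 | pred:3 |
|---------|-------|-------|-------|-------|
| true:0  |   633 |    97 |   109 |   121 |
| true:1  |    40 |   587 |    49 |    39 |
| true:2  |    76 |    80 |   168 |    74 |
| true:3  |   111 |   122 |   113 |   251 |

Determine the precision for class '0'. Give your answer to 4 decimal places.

0.7360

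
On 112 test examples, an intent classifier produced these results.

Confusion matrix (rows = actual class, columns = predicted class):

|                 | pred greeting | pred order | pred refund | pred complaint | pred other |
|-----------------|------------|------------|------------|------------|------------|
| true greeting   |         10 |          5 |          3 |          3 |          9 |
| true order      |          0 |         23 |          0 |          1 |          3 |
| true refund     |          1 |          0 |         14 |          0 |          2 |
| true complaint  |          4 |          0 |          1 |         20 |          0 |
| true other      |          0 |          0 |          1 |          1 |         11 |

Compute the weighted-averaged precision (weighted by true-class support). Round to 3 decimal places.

0.718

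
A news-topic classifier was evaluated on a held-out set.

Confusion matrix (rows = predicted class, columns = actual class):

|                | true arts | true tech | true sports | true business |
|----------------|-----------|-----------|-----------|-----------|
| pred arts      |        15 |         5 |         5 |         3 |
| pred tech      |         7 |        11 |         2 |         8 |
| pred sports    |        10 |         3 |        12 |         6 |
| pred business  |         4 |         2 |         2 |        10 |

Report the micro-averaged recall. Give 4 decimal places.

0.4571

Micro-averaging pools counts across classes: ΣTP=48, ΣFP=57, ΣFN=57.
Micro-recall = TP/(TP+FN) on pooled counts = 0.4571 (equals overall accuracy in single-label multiclass).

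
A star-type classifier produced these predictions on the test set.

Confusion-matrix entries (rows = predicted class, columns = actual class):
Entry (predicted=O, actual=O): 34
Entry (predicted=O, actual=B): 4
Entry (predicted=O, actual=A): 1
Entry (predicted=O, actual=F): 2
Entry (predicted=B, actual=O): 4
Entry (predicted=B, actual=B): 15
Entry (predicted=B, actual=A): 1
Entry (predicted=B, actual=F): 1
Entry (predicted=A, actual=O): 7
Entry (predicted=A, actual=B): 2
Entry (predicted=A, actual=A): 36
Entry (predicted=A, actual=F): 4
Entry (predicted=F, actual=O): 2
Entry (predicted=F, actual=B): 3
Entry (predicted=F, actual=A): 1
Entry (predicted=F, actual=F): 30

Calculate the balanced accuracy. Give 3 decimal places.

0.771

Balanced accuracy = mean of per-class recall.
  O: recall = 34/47 = 0.7234
  B: recall = 15/24 = 0.6250
  A: recall = 36/39 = 0.9231
  F: recall = 30/37 = 0.8108
Mean = (0.7234 + 0.6250 + 0.9231 + 0.8108) / 4 = 0.771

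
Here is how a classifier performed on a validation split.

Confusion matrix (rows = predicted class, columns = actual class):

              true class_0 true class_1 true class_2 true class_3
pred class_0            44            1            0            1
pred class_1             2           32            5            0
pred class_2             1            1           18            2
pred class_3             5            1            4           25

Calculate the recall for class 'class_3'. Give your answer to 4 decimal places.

0.8929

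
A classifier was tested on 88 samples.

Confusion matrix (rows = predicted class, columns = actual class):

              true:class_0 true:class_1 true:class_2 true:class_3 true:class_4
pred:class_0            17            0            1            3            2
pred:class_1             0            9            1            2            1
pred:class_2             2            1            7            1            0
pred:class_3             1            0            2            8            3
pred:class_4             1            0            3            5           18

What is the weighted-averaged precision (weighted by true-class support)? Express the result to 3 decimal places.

Per-class precision (TP/(TP+FP)):
  class_0: TP=17, FP=0+1+3+2=6 → 17/23 = 0.7391
  class_1: TP=9, FP=0+1+2+1=4 → 9/13 = 0.6923
  class_2: TP=7, FP=2+1+1+0=4 → 7/11 = 0.6364
  class_3: TP=8, FP=1+0+2+3=6 → 8/14 = 0.5714
  class_4: TP=18, FP=1+0+3+5=9 → 18/27 = 0.6667
Weighted-precision = Σ (supportᵢ/N)·precisionᵢ with N=88: (21/88)·0.7391 + (10/88)·0.6923 + (14/88)·0.6364 + (19/88)·0.5714 + (24/88)·0.6667 = 0.661

0.661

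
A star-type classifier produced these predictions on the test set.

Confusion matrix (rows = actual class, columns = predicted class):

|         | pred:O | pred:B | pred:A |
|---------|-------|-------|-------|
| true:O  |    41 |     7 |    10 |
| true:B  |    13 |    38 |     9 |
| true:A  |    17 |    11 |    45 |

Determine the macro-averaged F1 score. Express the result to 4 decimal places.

0.6493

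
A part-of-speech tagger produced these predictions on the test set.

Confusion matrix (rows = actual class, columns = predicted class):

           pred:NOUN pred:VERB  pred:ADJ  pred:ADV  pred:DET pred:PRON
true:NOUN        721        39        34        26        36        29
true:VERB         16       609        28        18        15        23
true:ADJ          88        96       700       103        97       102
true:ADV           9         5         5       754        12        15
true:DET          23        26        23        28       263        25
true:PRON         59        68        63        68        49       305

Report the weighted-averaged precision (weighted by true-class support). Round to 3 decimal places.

0.737

Per-class precision (TP/(TP+FP)):
  NOUN: TP=721, FP=16+88+9+23+59=195 → 721/916 = 0.7871
  VERB: TP=609, FP=39+96+5+26+68=234 → 609/843 = 0.7224
  ADJ: TP=700, FP=34+28+5+23+63=153 → 700/853 = 0.8206
  ADV: TP=754, FP=26+18+103+28+68=243 → 754/997 = 0.7563
  DET: TP=263, FP=36+15+97+12+49=209 → 263/472 = 0.5572
  PRON: TP=305, FP=29+23+102+15+25=194 → 305/499 = 0.6112
Weighted-precision = Σ (supportᵢ/N)·precisionᵢ with N=4580: (885/4580)·0.7871 + (709/4580)·0.7224 + (1186/4580)·0.8206 + (800/4580)·0.7563 + (388/4580)·0.5572 + (612/4580)·0.6112 = 0.737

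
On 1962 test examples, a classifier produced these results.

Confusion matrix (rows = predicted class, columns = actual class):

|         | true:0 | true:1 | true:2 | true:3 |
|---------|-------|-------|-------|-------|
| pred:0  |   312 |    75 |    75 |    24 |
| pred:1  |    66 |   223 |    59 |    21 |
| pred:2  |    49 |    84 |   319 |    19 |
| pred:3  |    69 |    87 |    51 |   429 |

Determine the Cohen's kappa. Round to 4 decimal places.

Observed agreement pₒ = trace/N = 1283/1962 = 0.65392
Expected agreement pₑ = Σ (rowᵢ·colᵢ)/N² = (496·486 + 469·369 + 504·471 + 493·636)/1962² = 0.25070
κ = (pₒ − pₑ)/(1 − pₑ) = (0.65392 − 0.25070)/(1 − 0.25070) = 0.5381

0.5381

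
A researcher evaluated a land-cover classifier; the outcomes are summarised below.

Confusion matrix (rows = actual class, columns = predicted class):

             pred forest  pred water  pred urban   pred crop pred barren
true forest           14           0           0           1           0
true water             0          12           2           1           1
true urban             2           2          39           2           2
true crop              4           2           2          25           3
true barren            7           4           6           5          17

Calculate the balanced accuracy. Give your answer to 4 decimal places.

Balanced accuracy = mean of per-class recall.
  forest: recall = 14/15 = 0.93333
  water: recall = 12/16 = 0.75000
  urban: recall = 39/47 = 0.82979
  crop: recall = 25/36 = 0.69444
  barren: recall = 17/39 = 0.43590
Mean = (0.93333 + 0.75000 + 0.82979 + 0.69444 + 0.43590) / 5 = 0.7287

0.7287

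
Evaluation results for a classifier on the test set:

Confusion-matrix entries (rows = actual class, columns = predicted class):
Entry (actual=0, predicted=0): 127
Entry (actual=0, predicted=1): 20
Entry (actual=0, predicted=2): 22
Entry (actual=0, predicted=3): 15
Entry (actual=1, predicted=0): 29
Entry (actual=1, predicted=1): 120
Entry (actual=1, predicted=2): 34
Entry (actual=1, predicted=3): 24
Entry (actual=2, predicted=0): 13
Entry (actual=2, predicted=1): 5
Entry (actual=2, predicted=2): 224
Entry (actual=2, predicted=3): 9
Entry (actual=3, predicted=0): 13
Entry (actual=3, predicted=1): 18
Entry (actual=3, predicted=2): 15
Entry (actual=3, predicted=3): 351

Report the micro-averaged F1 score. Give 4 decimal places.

Micro-averaging pools counts across classes: ΣTP=822, ΣFP=217, ΣFN=217.
Micro-F1 score = 2·TP/(2·TP+FP+FN) on pooled counts = 0.7911 (equals overall accuracy in single-label multiclass).

0.7911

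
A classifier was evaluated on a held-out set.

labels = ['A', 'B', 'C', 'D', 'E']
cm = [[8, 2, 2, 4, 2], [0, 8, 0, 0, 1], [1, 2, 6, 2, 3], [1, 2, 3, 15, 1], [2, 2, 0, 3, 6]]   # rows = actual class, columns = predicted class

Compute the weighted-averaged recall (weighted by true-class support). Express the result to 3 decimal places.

Per-class recall (TP/(TP+FN)):
  A: TP=8, FN=2+2+4+2=10 → 8/18 = 0.4444
  B: TP=8, FN=0+0+0+1=1 → 8/9 = 0.8889
  C: TP=6, FN=1+2+2+3=8 → 6/14 = 0.4286
  D: TP=15, FN=1+2+3+1=7 → 15/22 = 0.6818
  E: TP=6, FN=2+2+0+3=7 → 6/13 = 0.4615
Weighted-recall = Σ (supportᵢ/N)·recallᵢ with N=76: (18/76)·0.4444 + (9/76)·0.8889 + (14/76)·0.4286 + (22/76)·0.6818 + (13/76)·0.4615 = 0.566

0.566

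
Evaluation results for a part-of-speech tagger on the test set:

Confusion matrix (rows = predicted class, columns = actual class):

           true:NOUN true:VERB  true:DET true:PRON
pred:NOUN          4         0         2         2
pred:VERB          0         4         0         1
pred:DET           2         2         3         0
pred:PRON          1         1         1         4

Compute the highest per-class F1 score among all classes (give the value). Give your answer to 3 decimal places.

Per-class F1 score (2·TP/(2·TP+FP+FN)):
  NOUN: TP=4, FP=0+2+2=4, FN=0+2+1=3 → 8/15 = 0.5333
  VERB: TP=4, FP=0+0+1=1, FN=0+2+1=3 → 8/12 = 0.6667
  DET: TP=3, FP=2+2+0=4, FN=2+0+1=3 → 6/13 = 0.4615
  PRON: TP=4, FP=1+1+1=3, FN=2+1+0=3 → 8/14 = 0.5714
Highest is class 'VERB' with F1 score = 0.667.

0.667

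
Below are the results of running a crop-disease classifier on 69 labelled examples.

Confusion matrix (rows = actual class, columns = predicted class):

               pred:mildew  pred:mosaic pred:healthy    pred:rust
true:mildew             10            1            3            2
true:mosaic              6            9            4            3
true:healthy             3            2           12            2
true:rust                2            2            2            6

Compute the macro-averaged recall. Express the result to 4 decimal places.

Per-class recall (TP/(TP+FN)):
  mildew: TP=10, FN=1+3+2=6 → 10/16 = 0.62500
  mosaic: TP=9, FN=6+4+3=13 → 9/22 = 0.40909
  healthy: TP=12, FN=3+2+2=7 → 12/19 = 0.63158
  rust: TP=6, FN=2+2+2=6 → 6/12 = 0.50000
Macro-recall = mean = (0.62500 + 0.40909 + 0.63158 + 0.50000) / 4 = 0.5414

0.5414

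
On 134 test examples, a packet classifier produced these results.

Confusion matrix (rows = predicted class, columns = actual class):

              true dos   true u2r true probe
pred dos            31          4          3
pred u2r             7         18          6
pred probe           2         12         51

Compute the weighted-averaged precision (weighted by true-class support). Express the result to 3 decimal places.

Per-class precision (TP/(TP+FP)):
  dos: TP=31, FP=4+3=7 → 31/38 = 0.8158
  u2r: TP=18, FP=7+6=13 → 18/31 = 0.5806
  probe: TP=51, FP=2+12=14 → 51/65 = 0.7846
Weighted-precision = Σ (supportᵢ/N)·precisionᵢ with N=134: (40/134)·0.8158 + (34/134)·0.5806 + (60/134)·0.7846 = 0.742

0.742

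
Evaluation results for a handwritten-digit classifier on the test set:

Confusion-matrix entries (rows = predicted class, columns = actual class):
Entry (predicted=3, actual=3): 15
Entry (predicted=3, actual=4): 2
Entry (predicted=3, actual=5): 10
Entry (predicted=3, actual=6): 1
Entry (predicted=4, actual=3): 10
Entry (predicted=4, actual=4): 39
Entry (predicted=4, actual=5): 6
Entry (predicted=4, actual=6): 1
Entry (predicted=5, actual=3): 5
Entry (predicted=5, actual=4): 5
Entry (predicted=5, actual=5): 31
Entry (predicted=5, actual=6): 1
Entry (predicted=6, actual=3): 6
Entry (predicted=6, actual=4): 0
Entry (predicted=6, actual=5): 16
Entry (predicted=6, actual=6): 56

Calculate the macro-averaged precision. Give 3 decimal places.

Per-class precision (TP/(TP+FP)):
  3: TP=15, FP=2+10+1=13 → 15/28 = 0.5357
  4: TP=39, FP=10+6+1=17 → 39/56 = 0.6964
  5: TP=31, FP=5+5+1=11 → 31/42 = 0.7381
  6: TP=56, FP=6+0+16=22 → 56/78 = 0.7179
Macro-precision = mean = (0.5357 + 0.6964 + 0.7381 + 0.7179) / 4 = 0.672

0.672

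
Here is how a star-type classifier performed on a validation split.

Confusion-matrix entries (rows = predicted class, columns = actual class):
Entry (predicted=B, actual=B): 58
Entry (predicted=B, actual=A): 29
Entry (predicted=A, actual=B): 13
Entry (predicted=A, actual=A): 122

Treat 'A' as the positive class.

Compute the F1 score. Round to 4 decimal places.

0.8531

Precision = TP/(TP+FP) = 122/135 = 0.9037
Recall = TP/(TP+FN) = 122/151 = 0.8079
F1 = 2·TP/(2·TP+FP+FN) = 244/286 = 0.8531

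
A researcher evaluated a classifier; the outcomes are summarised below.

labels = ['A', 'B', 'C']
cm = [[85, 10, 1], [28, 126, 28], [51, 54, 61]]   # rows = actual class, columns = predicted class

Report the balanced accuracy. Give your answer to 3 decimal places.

Balanced accuracy = mean of per-class recall.
  A: recall = 85/96 = 0.8854
  B: recall = 126/182 = 0.6923
  C: recall = 61/166 = 0.3675
Mean = (0.8854 + 0.6923 + 0.3675) / 3 = 0.648

0.648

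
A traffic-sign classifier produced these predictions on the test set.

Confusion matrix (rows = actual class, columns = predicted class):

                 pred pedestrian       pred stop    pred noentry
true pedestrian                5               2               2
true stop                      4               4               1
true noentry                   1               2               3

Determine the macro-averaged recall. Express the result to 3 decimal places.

Per-class recall (TP/(TP+FN)):
  pedestrian: TP=5, FN=2+2=4 → 5/9 = 0.5556
  stop: TP=4, FN=4+1=5 → 4/9 = 0.4444
  noentry: TP=3, FN=1+2=3 → 3/6 = 0.5000
Macro-recall = mean = (0.5556 + 0.4444 + 0.5000) / 3 = 0.500

0.500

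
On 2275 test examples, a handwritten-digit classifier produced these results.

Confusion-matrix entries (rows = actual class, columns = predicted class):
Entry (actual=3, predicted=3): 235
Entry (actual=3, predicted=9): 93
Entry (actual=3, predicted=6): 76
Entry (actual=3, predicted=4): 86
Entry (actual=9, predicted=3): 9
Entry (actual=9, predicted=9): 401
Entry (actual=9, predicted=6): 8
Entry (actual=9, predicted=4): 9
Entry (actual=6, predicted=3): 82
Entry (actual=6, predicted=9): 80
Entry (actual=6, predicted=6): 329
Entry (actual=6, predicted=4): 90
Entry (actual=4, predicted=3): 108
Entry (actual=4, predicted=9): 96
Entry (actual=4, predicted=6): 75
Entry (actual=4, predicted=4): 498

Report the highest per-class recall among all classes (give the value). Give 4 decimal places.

Per-class recall (TP/(TP+FN)):
  3: TP=235, FN=93+76+86=255 → 235/490 = 0.47959
  9: TP=401, FN=9+8+9=26 → 401/427 = 0.93911
  6: TP=329, FN=82+80+90=252 → 329/581 = 0.56627
  4: TP=498, FN=108+96+75=279 → 498/777 = 0.64093
Highest is class '9' with recall = 0.9391.

0.9391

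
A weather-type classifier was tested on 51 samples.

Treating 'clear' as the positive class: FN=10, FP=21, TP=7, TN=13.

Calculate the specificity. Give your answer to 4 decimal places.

Specificity = TN/(TN+FP) = 13/(13+21) = 0.3824

0.3824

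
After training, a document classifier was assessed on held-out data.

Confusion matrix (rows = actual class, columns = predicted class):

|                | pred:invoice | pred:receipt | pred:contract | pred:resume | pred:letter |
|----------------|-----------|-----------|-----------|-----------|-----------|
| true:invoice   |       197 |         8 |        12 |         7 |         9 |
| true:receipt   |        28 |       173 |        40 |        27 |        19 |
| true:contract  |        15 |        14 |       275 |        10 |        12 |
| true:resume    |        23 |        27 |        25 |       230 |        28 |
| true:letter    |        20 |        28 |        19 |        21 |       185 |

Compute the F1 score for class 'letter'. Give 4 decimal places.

0.7034

Take TP from the diagonal, FP from the rest of the 'letter' prediction marginal, FN from the rest of the 'letter' actual marginal.
F1 score = 2·TP/(2·TP+FP+FN).
letter: TP=185, FP=9+19+12+28=68, FN=20+28+19+21=88 → 370/526 = 0.70342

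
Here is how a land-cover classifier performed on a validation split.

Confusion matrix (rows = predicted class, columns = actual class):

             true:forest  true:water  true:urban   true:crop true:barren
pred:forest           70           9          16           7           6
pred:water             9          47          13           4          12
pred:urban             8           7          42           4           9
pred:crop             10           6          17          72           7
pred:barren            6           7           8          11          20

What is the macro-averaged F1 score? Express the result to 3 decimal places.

Per-class F1 score (2·TP/(2·TP+FP+FN)):
  forest: TP=70, FP=9+16+7+6=38, FN=9+8+10+6=33 → 140/211 = 0.6635
  water: TP=47, FP=9+13+4+12=38, FN=9+7+6+7=29 → 94/161 = 0.5839
  urban: TP=42, FP=8+7+4+9=28, FN=16+13+17+8=54 → 84/166 = 0.5060
  crop: TP=72, FP=10+6+17+7=40, FN=7+4+4+11=26 → 144/210 = 0.6857
  barren: TP=20, FP=6+7+8+11=32, FN=6+12+9+7=34 → 40/106 = 0.3774
Macro-F1 score = mean = (0.6635 + 0.5839 + 0.5060 + 0.6857 + 0.3774) / 5 = 0.563

0.563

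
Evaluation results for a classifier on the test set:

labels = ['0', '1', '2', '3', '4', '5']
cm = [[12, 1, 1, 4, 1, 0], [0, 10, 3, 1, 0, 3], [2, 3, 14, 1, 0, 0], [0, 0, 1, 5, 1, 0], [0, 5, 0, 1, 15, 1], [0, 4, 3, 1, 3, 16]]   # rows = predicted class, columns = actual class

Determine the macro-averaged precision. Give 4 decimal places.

0.6514

Per-class precision (TP/(TP+FP)):
  0: TP=12, FP=1+1+4+1+0=7 → 12/19 = 0.63158
  1: TP=10, FP=0+3+1+0+3=7 → 10/17 = 0.58824
  2: TP=14, FP=2+3+1+0+0=6 → 14/20 = 0.70000
  3: TP=5, FP=0+0+1+1+0=2 → 5/7 = 0.71429
  4: TP=15, FP=0+5+0+1+1=7 → 15/22 = 0.68182
  5: TP=16, FP=0+4+3+1+3=11 → 16/27 = 0.59259
Macro-precision = mean = (0.63158 + 0.58824 + 0.70000 + 0.71429 + 0.68182 + 0.59259) / 6 = 0.6514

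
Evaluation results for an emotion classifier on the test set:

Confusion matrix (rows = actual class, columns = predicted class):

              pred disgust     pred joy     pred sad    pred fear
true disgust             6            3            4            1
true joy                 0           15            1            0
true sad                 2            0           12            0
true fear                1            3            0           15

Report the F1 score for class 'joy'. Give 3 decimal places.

One-vs-rest for 'joy': TP = diagonal; FP = other classes predicted 'joy'; FN = 'joy' predicted as other.
F1 score = 2·TP/(2·TP+FP+FN).
joy: TP=15, FP=3+0+3=6, FN=0+1+0=1 → 30/37 = 0.8108

0.811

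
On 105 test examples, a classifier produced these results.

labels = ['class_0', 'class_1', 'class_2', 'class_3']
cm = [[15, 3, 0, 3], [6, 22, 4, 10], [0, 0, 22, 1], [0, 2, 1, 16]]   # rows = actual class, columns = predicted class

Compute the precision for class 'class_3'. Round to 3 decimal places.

One-vs-rest for 'class_3': TP = diagonal; FP = other classes predicted 'class_3'; FN = 'class_3' predicted as other.
precision = TP/(TP+FP).
class_3: TP=16, FP=3+10+1=14 → 16/30 = 0.5333

0.533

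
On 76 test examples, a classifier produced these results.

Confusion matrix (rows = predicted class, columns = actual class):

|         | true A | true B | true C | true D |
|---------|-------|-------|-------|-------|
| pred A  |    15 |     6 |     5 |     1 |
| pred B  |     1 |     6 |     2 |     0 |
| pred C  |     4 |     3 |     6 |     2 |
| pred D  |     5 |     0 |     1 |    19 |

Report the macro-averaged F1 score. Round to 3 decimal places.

Per-class F1 score (2·TP/(2·TP+FP+FN)):
  A: TP=15, FP=6+5+1=12, FN=1+4+5=10 → 30/52 = 0.5769
  B: TP=6, FP=1+2+0=3, FN=6+3+0=9 → 12/24 = 0.5000
  C: TP=6, FP=4+3+2=9, FN=5+2+1=8 → 12/29 = 0.4138
  D: TP=19, FP=5+0+1=6, FN=1+0+2=3 → 38/47 = 0.8085
Macro-F1 score = mean = (0.5769 + 0.5000 + 0.4138 + 0.8085) / 4 = 0.575

0.575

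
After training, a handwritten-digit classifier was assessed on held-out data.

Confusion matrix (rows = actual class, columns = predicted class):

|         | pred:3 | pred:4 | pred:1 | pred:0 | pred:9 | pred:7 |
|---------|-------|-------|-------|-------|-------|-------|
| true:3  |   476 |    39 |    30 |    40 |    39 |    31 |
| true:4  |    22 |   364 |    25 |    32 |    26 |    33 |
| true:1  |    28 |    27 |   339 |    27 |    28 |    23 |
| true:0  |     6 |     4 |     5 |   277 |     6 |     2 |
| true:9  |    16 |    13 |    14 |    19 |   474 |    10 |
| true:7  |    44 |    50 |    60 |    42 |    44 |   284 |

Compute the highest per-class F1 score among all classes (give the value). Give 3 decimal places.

0.815

Per-class F1 score (2·TP/(2·TP+FP+FN)):
  3: TP=476, FP=22+28+6+16+44=116, FN=39+30+40+39+31=179 → 952/1247 = 0.7634
  4: TP=364, FP=39+27+4+13+50=133, FN=22+25+32+26+33=138 → 728/999 = 0.7287
  1: TP=339, FP=30+25+5+14+60=134, FN=28+27+27+28+23=133 → 678/945 = 0.7175
  0: TP=277, FP=40+32+27+19+42=160, FN=6+4+5+6+2=23 → 554/737 = 0.7517
  9: TP=474, FP=39+26+28+6+44=143, FN=16+13+14+19+10=72 → 948/1163 = 0.8151
  7: TP=284, FP=31+33+23+2+10=99, FN=44+50+60+42+44=240 → 568/907 = 0.6262
Highest is class '9' with F1 score = 0.815.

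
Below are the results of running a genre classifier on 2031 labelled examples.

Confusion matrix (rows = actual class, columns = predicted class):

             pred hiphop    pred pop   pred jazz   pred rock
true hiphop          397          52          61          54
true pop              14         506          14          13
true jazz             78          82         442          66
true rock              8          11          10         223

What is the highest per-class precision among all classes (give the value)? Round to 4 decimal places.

Per-class precision (TP/(TP+FP)):
  hiphop: TP=397, FP=14+78+8=100 → 397/497 = 0.79879
  pop: TP=506, FP=52+82+11=145 → 506/651 = 0.77727
  jazz: TP=442, FP=61+14+10=85 → 442/527 = 0.83871
  rock: TP=223, FP=54+13+66=133 → 223/356 = 0.62640
Highest is class 'jazz' with precision = 0.8387.

0.8387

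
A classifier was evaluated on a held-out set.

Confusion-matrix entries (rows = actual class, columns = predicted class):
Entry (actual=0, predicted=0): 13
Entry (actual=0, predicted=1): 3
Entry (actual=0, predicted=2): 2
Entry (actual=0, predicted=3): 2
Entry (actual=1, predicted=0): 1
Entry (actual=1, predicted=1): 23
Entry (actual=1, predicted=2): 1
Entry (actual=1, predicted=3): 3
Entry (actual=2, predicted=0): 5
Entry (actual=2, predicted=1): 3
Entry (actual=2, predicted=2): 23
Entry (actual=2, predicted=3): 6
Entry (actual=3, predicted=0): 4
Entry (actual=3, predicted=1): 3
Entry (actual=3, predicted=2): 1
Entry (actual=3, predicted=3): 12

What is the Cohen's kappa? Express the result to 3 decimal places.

0.565

Observed agreement pₒ = trace/N = 71/105 = 0.6762
Expected agreement pₑ = Σ (rowᵢ·colᵢ)/N² = (20·23 + 28·32 + 37·27 + 20·23)/105² = 0.2553
κ = (pₒ − pₑ)/(1 − pₑ) = (0.6762 − 0.2553)/(1 − 0.2553) = 0.565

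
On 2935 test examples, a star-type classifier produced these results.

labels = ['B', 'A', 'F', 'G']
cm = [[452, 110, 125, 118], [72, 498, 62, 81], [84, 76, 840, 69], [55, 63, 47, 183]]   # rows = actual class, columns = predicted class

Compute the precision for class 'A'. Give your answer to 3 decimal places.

precision = TP/(TP+FP).
A: TP=498, FP=110+76+63=249 → 498/747 = 0.6667

0.667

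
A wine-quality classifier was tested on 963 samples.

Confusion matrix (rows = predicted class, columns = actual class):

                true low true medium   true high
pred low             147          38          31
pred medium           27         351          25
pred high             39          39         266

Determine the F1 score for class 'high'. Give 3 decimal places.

0.799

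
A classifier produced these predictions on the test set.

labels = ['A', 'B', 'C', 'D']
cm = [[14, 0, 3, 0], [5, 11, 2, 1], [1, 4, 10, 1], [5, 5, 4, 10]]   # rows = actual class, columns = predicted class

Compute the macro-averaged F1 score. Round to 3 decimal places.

0.589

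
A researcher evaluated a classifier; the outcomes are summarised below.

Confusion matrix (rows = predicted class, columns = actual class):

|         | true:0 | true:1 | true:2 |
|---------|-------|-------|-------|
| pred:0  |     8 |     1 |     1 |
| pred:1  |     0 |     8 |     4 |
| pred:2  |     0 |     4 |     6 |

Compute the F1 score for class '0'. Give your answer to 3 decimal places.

0.889

One-vs-rest for '0': TP = diagonal; FP = other classes predicted '0'; FN = '0' predicted as other.
F1 score = 2·TP/(2·TP+FP+FN).
0: TP=8, FP=1+1=2, FN=0+0=0 → 16/18 = 0.8889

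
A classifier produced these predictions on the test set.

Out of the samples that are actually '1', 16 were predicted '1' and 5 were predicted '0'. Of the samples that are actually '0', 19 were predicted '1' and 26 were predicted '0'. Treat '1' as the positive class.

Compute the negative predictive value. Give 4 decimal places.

NPV = TN/(TN+FN) = 26/(26+5) = 0.8387

0.8387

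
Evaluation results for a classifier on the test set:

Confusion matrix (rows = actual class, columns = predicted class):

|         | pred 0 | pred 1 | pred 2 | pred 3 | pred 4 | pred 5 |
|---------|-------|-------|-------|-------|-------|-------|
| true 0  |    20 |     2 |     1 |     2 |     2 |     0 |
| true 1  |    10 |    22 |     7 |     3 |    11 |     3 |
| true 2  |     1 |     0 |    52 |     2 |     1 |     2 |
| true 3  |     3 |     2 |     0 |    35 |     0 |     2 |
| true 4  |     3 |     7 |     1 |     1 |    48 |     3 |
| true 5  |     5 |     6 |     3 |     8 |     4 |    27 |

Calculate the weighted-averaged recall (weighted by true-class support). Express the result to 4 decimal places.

0.6823

Per-class recall (TP/(TP+FN)):
  0: TP=20, FN=2+1+2+2+0=7 → 20/27 = 0.74074
  1: TP=22, FN=10+7+3+11+3=34 → 22/56 = 0.39286
  2: TP=52, FN=1+0+2+1+2=6 → 52/58 = 0.89655
  3: TP=35, FN=3+2+0+0+2=7 → 35/42 = 0.83333
  4: TP=48, FN=3+7+1+1+3=15 → 48/63 = 0.76190
  5: TP=27, FN=5+6+3+8+4=26 → 27/53 = 0.50943
Weighted-recall = Σ (supportᵢ/N)·recallᵢ with N=299: (27/299)·0.74074 + (56/299)·0.39286 + (58/299)·0.89655 + (42/299)·0.83333 + (63/299)·0.76190 + (53/299)·0.50943 = 0.6823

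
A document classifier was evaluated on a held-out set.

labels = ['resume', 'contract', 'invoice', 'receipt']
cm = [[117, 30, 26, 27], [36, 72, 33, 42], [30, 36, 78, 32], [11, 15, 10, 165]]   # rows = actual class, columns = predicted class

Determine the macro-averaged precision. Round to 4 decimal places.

0.5561

Per-class precision (TP/(TP+FP)):
  resume: TP=117, FP=36+30+11=77 → 117/194 = 0.60309
  contract: TP=72, FP=30+36+15=81 → 72/153 = 0.47059
  invoice: TP=78, FP=26+33+10=69 → 78/147 = 0.53061
  receipt: TP=165, FP=27+42+32=101 → 165/266 = 0.62030
Macro-precision = mean = (0.60309 + 0.47059 + 0.53061 + 0.62030) / 4 = 0.5561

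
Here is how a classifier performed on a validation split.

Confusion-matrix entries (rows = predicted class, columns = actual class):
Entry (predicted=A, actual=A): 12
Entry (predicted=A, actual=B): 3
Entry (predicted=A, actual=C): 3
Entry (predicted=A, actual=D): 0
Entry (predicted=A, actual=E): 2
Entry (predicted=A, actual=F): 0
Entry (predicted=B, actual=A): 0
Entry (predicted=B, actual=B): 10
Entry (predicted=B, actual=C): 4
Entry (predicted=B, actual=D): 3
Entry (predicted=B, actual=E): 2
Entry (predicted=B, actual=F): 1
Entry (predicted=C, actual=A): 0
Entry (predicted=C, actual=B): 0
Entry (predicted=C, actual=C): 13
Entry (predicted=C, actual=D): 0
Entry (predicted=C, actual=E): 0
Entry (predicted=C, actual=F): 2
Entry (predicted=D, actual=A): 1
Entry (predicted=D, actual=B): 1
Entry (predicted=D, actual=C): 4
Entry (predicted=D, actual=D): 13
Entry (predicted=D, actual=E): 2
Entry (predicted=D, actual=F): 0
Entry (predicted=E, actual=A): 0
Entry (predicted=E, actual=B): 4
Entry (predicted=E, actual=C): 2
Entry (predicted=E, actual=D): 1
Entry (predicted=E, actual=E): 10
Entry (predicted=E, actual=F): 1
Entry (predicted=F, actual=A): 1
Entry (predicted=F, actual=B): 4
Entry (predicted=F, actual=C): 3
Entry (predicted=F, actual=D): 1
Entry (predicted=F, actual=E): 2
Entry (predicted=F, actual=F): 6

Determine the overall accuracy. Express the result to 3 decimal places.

0.577

Accuracy = trace / total = (12+10+13+13+10+6=64) / 111 = 64/111 = 0.577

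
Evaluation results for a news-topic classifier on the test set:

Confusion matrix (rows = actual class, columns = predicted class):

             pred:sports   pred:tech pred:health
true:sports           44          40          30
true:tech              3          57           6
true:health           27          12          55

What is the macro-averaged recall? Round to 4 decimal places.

Per-class recall (TP/(TP+FN)):
  sports: TP=44, FN=40+30=70 → 44/114 = 0.38596
  tech: TP=57, FN=3+6=9 → 57/66 = 0.86364
  health: TP=55, FN=27+12=39 → 55/94 = 0.58511
Macro-recall = mean = (0.38596 + 0.86364 + 0.58511) / 3 = 0.6116

0.6116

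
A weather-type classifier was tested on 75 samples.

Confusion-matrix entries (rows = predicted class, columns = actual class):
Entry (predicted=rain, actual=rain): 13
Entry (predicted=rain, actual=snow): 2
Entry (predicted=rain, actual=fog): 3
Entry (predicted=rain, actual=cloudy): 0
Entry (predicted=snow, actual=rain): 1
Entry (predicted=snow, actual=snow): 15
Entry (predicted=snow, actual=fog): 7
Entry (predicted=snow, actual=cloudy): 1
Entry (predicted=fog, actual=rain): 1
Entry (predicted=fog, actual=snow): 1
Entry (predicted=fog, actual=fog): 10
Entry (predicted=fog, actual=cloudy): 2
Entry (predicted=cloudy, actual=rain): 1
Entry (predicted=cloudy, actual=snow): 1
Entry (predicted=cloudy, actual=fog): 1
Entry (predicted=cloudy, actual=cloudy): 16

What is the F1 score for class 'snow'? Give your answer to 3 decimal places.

One-vs-rest for 'snow': TP = diagonal; FP = other classes predicted 'snow'; FN = 'snow' predicted as other.
F1 score = 2·TP/(2·TP+FP+FN).
snow: TP=15, FP=1+7+1=9, FN=2+1+1=4 → 30/43 = 0.6977

0.698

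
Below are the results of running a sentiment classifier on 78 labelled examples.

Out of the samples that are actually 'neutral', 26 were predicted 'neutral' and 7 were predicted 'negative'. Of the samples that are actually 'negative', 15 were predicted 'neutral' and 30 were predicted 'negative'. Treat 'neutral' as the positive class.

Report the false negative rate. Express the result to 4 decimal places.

FNR = FN/(FN+TP) = 7/(7+26) = 0.2121

0.2121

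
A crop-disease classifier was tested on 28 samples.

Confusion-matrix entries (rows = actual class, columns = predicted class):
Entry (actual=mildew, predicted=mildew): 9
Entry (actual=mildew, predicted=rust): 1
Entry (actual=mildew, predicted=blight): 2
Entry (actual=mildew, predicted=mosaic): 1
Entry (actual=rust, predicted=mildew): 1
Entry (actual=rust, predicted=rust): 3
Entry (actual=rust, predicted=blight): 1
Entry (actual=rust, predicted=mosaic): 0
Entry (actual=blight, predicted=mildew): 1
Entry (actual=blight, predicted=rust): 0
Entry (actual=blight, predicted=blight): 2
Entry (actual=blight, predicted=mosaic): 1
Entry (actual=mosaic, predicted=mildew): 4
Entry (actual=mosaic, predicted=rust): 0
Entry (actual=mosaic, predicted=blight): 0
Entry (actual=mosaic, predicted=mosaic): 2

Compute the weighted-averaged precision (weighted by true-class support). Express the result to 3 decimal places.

Per-class precision (TP/(TP+FP)):
  mildew: TP=9, FP=1+1+4=6 → 9/15 = 0.6000
  rust: TP=3, FP=1+0+0=1 → 3/4 = 0.7500
  blight: TP=2, FP=2+1+0=3 → 2/5 = 0.4000
  mosaic: TP=2, FP=1+0+1=2 → 2/4 = 0.5000
Weighted-precision = Σ (supportᵢ/N)·precisionᵢ with N=28: (13/28)·0.6000 + (5/28)·0.7500 + (4/28)·0.4000 + (6/28)·0.5000 = 0.577

0.577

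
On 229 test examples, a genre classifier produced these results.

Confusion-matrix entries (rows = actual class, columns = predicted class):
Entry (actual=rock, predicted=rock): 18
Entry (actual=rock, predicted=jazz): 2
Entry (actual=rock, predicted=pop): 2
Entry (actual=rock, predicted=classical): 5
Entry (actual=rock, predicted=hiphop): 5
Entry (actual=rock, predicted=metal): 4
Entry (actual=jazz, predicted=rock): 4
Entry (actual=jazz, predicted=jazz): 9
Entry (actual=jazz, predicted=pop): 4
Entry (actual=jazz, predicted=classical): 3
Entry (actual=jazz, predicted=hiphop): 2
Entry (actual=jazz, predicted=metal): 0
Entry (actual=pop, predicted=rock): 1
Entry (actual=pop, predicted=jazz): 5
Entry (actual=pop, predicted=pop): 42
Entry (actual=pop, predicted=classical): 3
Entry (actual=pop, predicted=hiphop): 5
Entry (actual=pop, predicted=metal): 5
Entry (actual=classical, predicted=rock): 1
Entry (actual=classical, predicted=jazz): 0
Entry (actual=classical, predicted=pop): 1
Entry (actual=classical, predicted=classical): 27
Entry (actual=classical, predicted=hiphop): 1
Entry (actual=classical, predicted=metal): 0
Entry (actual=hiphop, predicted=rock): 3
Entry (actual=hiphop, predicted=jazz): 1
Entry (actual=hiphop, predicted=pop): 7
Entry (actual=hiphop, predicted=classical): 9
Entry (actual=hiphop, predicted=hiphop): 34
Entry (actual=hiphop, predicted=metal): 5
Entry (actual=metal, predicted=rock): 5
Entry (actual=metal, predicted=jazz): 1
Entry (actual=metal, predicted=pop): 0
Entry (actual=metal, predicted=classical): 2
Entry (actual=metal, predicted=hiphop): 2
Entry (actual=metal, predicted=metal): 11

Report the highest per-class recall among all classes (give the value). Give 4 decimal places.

0.9000

Per-class recall (TP/(TP+FN)):
  rock: TP=18, FN=2+2+5+5+4=18 → 18/36 = 0.50000
  jazz: TP=9, FN=4+4+3+2+0=13 → 9/22 = 0.40909
  pop: TP=42, FN=1+5+3+5+5=19 → 42/61 = 0.68852
  classical: TP=27, FN=1+0+1+1+0=3 → 27/30 = 0.90000
  hiphop: TP=34, FN=3+1+7+9+5=25 → 34/59 = 0.57627
  metal: TP=11, FN=5+1+0+2+2=10 → 11/21 = 0.52381
Highest is class 'classical' with recall = 0.9000.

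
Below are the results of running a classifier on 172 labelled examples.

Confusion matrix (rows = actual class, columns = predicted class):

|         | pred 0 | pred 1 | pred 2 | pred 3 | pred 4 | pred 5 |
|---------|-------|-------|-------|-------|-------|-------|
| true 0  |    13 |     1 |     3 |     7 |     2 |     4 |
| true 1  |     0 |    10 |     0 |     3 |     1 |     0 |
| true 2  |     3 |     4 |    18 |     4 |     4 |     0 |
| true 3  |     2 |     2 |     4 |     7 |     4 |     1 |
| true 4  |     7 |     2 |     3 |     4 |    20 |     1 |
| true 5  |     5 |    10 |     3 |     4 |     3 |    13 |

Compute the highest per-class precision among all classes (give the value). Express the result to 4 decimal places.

Per-class precision (TP/(TP+FP)):
  0: TP=13, FP=0+3+2+7+5=17 → 13/30 = 0.43333
  1: TP=10, FP=1+4+2+2+10=19 → 10/29 = 0.34483
  2: TP=18, FP=3+0+4+3+3=13 → 18/31 = 0.58065
  3: TP=7, FP=7+3+4+4+4=22 → 7/29 = 0.24138
  4: TP=20, FP=2+1+4+4+3=14 → 20/34 = 0.58824
  5: TP=13, FP=4+0+0+1+1=6 → 13/19 = 0.68421
Highest is class '5' with precision = 0.6842.

0.6842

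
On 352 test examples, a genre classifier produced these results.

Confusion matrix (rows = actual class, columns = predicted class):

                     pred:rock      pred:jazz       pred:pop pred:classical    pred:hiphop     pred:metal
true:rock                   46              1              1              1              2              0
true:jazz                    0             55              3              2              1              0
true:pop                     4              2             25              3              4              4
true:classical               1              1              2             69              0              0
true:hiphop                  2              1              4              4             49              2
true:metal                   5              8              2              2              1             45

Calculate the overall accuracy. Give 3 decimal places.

0.821

Accuracy = trace / total = (46+55+25+69+49+45=289) / 352 = 289/352 = 0.821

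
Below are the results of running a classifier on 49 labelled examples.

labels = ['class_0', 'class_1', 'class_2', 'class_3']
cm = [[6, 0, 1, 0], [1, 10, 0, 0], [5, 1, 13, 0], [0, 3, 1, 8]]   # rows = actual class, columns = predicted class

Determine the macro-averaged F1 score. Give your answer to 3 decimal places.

0.749

Per-class F1 score (2·TP/(2·TP+FP+FN)):
  class_0: TP=6, FP=1+5+0=6, FN=0+1+0=1 → 12/19 = 0.6316
  class_1: TP=10, FP=0+1+3=4, FN=1+0+0=1 → 20/25 = 0.8000
  class_2: TP=13, FP=1+0+1=2, FN=5+1+0=6 → 26/34 = 0.7647
  class_3: TP=8, FP=0+0+0=0, FN=0+3+1=4 → 16/20 = 0.8000
Macro-F1 score = mean = (0.6316 + 0.8000 + 0.7647 + 0.8000) / 4 = 0.749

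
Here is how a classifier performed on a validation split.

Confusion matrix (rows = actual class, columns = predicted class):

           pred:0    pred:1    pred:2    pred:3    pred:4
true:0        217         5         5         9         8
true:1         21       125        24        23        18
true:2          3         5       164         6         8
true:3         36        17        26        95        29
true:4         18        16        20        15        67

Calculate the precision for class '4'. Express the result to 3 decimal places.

precision = TP/(TP+FP).
4: TP=67, FP=8+18+8+29=63 → 67/130 = 0.5154

0.515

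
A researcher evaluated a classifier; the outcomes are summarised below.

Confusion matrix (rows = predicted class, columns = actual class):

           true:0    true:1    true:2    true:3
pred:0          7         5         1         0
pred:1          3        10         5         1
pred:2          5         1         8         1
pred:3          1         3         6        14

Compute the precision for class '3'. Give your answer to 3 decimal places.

0.583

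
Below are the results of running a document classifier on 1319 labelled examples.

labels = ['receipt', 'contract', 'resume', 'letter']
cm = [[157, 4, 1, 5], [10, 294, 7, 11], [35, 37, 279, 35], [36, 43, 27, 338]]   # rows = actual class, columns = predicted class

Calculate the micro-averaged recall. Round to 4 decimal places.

0.8097

Micro-averaging pools counts across classes: ΣTP=1068, ΣFP=251, ΣFN=251.
Micro-recall = TP/(TP+FN) on pooled counts = 0.8097 (equals overall accuracy in single-label multiclass).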